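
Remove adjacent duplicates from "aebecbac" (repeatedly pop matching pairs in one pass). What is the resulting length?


Input: aebecbac
Stack-based adjacent duplicate removal:
  Read 'a': push. Stack: a
  Read 'e': push. Stack: ae
  Read 'b': push. Stack: aeb
  Read 'e': push. Stack: aebe
  Read 'c': push. Stack: aebec
  Read 'b': push. Stack: aebecb
  Read 'a': push. Stack: aebecba
  Read 'c': push. Stack: aebecbac
Final stack: "aebecbac" (length 8)

8


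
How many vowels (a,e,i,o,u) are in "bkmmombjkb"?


Input: bkmmombjkb
Checking each character:
  'b' at position 0: consonant
  'k' at position 1: consonant
  'm' at position 2: consonant
  'm' at position 3: consonant
  'o' at position 4: vowel (running total: 1)
  'm' at position 5: consonant
  'b' at position 6: consonant
  'j' at position 7: consonant
  'k' at position 8: consonant
  'b' at position 9: consonant
Total vowels: 1

1


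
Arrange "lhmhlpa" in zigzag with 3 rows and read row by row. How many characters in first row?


Zigzag "lhmhlpa" into 3 rows:
Placing characters:
  'l' => row 0
  'h' => row 1
  'm' => row 2
  'h' => row 1
  'l' => row 0
  'p' => row 1
  'a' => row 2
Rows:
  Row 0: "ll"
  Row 1: "hhp"
  Row 2: "ma"
First row length: 2

2


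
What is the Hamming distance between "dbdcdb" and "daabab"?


Comparing "dbdcdb" and "daabab" position by position:
  Position 0: 'd' vs 'd' => same
  Position 1: 'b' vs 'a' => differ
  Position 2: 'd' vs 'a' => differ
  Position 3: 'c' vs 'b' => differ
  Position 4: 'd' vs 'a' => differ
  Position 5: 'b' vs 'b' => same
Total differences (Hamming distance): 4

4


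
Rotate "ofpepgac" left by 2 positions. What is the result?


Input: "ofpepgac", rotate left by 2
First 2 characters: "of"
Remaining characters: "pepgac"
Concatenate remaining + first: "pepgac" + "of" = "pepgacof"

pepgacof


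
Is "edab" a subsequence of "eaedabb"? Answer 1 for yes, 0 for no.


Check if "edab" is a subsequence of "eaedabb"
Greedy scan:
  Position 0 ('e'): matches sub[0] = 'e'
  Position 1 ('a'): no match needed
  Position 2 ('e'): no match needed
  Position 3 ('d'): matches sub[1] = 'd'
  Position 4 ('a'): matches sub[2] = 'a'
  Position 5 ('b'): matches sub[3] = 'b'
  Position 6 ('b'): no match needed
All 4 characters matched => is a subsequence

1


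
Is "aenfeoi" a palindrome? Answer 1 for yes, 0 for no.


Input: aenfeoi
Reversed: ioefnea
  Compare pos 0 ('a') with pos 6 ('i'): MISMATCH
  Compare pos 1 ('e') with pos 5 ('o'): MISMATCH
  Compare pos 2 ('n') with pos 4 ('e'): MISMATCH
Result: not a palindrome

0


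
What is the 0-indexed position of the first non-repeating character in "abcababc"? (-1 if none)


Input: abcababc
Character frequencies:
  'a': 3
  'b': 3
  'c': 2
Scanning left to right for freq == 1:
  Position 0 ('a'): freq=3, skip
  Position 1 ('b'): freq=3, skip
  Position 2 ('c'): freq=2, skip
  Position 3 ('a'): freq=3, skip
  Position 4 ('b'): freq=3, skip
  Position 5 ('a'): freq=3, skip
  Position 6 ('b'): freq=3, skip
  Position 7 ('c'): freq=2, skip
  No unique character found => answer = -1

-1


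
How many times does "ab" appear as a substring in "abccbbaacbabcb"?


Searching for "ab" in "abccbbaacbabcb"
Scanning each position:
  Position 0: "ab" => MATCH
  Position 1: "bc" => no
  Position 2: "cc" => no
  Position 3: "cb" => no
  Position 4: "bb" => no
  Position 5: "ba" => no
  Position 6: "aa" => no
  Position 7: "ac" => no
  Position 8: "cb" => no
  Position 9: "ba" => no
  Position 10: "ab" => MATCH
  Position 11: "bc" => no
  Position 12: "cb" => no
Total occurrences: 2

2


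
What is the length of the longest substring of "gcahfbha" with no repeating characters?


Input: "gcahfbha"
Sliding window (track last position of each char):
  Position 0 ('g'): window [0,0] length 1 -- new best
  Position 1 ('c'): window [0,1] length 2 -- new best
  Position 2 ('a'): window [0,2] length 3 -- new best
  Position 3 ('h'): window [0,3] length 4 -- new best
  Position 4 ('f'): window [0,4] length 5 -- new best
  Position 5 ('b'): window [0,5] length 6 -- new best
  Position 6 ('h'): repeat (last at 3), move window start to 4
  Position 6 ('h'): window [4,6] length 3
  Position 7 ('a'): window [4,7] length 4
Longest substring with no repeats: "gcahfb" with length 6

6


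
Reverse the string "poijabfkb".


Input: poijabfkb
Reading characters right to left:
  Position 8: 'b'
  Position 7: 'k'
  Position 6: 'f'
  Position 5: 'b'
  Position 4: 'a'
  Position 3: 'j'
  Position 2: 'i'
  Position 1: 'o'
  Position 0: 'p'
Reversed: bkfbajiop

bkfbajiop


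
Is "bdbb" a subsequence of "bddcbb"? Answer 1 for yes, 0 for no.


Check if "bdbb" is a subsequence of "bddcbb"
Greedy scan:
  Position 0 ('b'): matches sub[0] = 'b'
  Position 1 ('d'): matches sub[1] = 'd'
  Position 2 ('d'): no match needed
  Position 3 ('c'): no match needed
  Position 4 ('b'): matches sub[2] = 'b'
  Position 5 ('b'): matches sub[3] = 'b'
All 4 characters matched => is a subsequence

1


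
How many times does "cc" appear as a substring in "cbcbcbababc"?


Searching for "cc" in "cbcbcbababc"
Scanning each position:
  Position 0: "cb" => no
  Position 1: "bc" => no
  Position 2: "cb" => no
  Position 3: "bc" => no
  Position 4: "cb" => no
  Position 5: "ba" => no
  Position 6: "ab" => no
  Position 7: "ba" => no
  Position 8: "ab" => no
  Position 9: "bc" => no
Total occurrences: 0

0


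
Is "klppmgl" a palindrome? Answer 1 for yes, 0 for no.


Input: klppmgl
Reversed: lgmpplk
  Compare pos 0 ('k') with pos 6 ('l'): MISMATCH
  Compare pos 1 ('l') with pos 5 ('g'): MISMATCH
  Compare pos 2 ('p') with pos 4 ('m'): MISMATCH
Result: not a palindrome

0


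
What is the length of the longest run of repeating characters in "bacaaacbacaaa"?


Input: "bacaaacbacaaa"
Scanning for longest run:
  Position 1 ('a'): new char, reset run to 1
  Position 2 ('c'): new char, reset run to 1
  Position 3 ('a'): new char, reset run to 1
  Position 4 ('a'): continues run of 'a', length=2
  Position 5 ('a'): continues run of 'a', length=3
  Position 6 ('c'): new char, reset run to 1
  Position 7 ('b'): new char, reset run to 1
  Position 8 ('a'): new char, reset run to 1
  Position 9 ('c'): new char, reset run to 1
  Position 10 ('a'): new char, reset run to 1
  Position 11 ('a'): continues run of 'a', length=2
  Position 12 ('a'): continues run of 'a', length=3
Longest run: 'a' with length 3

3


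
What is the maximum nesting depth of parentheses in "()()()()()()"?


Input: "()()()()()()"
Tracking depth:
  Position 0 '(': depth becomes 1
  Position 1 ')': depth becomes 0
  Position 2 '(': depth becomes 1
  Position 3 ')': depth becomes 0
  Position 4 '(': depth becomes 1
  Position 5 ')': depth becomes 0
  Position 6 '(': depth becomes 1
  Position 7 ')': depth becomes 0
  Position 8 '(': depth becomes 1
  Position 9 ')': depth becomes 0
  Position 10 '(': depth becomes 1
  Position 11 ')': depth becomes 0
Maximum depth reached: 1

1


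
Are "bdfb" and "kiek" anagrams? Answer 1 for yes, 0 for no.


Strings: "bdfb", "kiek"
Sorted first:  bbdf
Sorted second: eikk
Differ at position 0: 'b' vs 'e' => not anagrams

0


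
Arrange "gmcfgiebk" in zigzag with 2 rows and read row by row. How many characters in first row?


Zigzag "gmcfgiebk" into 2 rows:
Placing characters:
  'g' => row 0
  'm' => row 1
  'c' => row 0
  'f' => row 1
  'g' => row 0
  'i' => row 1
  'e' => row 0
  'b' => row 1
  'k' => row 0
Rows:
  Row 0: "gcgek"
  Row 1: "mfib"
First row length: 5

5


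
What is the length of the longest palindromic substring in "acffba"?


Input: "acffba"
Checking substrings for palindromes:
  [2:4] "ff" (len 2) => palindrome
Longest palindromic substring: "ff" with length 2

2


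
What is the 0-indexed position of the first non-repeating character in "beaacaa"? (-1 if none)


Input: beaacaa
Character frequencies:
  'a': 4
  'b': 1
  'c': 1
  'e': 1
Scanning left to right for freq == 1:
  Position 0 ('b'): unique! => answer = 0

0


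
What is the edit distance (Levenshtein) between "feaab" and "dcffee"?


Computing edit distance: "feaab" -> "dcffee"
DP table:
           d    c    f    f    e    e
      0    1    2    3    4    5    6
  f   1    1    2    2    3    4    5
  e   2    2    2    3    3    3    4
  a   3    3    3    3    4    4    4
  a   4    4    4    4    4    5    5
  b   5    5    5    5    5    5    6
Edit distance = dp[5][6] = 6

6


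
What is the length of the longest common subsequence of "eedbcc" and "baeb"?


LCS of "eedbcc" and "baeb"
DP table:
           b    a    e    b
      0    0    0    0    0
  e   0    0    0    1    1
  e   0    0    0    1    1
  d   0    0    0    1    1
  b   0    1    1    1    2
  c   0    1    1    1    2
  c   0    1    1    1    2
LCS length = dp[6][4] = 2

2


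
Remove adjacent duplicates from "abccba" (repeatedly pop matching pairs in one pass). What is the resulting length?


Input: abccba
Stack-based adjacent duplicate removal:
  Read 'a': push. Stack: a
  Read 'b': push. Stack: ab
  Read 'c': push. Stack: abc
  Read 'c': matches stack top 'c' => pop. Stack: ab
  Read 'b': matches stack top 'b' => pop. Stack: a
  Read 'a': matches stack top 'a' => pop. Stack: (empty)
Final stack: "" (length 0)

0


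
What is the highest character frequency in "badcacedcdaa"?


Input: badcacedcdaa
Character counts:
  'a': 4
  'b': 1
  'c': 3
  'd': 3
  'e': 1
Maximum frequency: 4

4


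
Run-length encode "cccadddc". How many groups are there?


Input: cccadddc
Scanning for consecutive runs:
  Group 1: 'c' x 3 (positions 0-2)
  Group 2: 'a' x 1 (positions 3-3)
  Group 3: 'd' x 3 (positions 4-6)
  Group 4: 'c' x 1 (positions 7-7)
Total groups: 4

4


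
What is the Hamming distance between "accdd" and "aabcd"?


Comparing "accdd" and "aabcd" position by position:
  Position 0: 'a' vs 'a' => same
  Position 1: 'c' vs 'a' => differ
  Position 2: 'c' vs 'b' => differ
  Position 3: 'd' vs 'c' => differ
  Position 4: 'd' vs 'd' => same
Total differences (Hamming distance): 3

3


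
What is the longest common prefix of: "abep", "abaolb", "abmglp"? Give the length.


Words: abep, abaolb, abmglp
  Position 0: all 'a' => match
  Position 1: all 'b' => match
  Position 2: ('e', 'a', 'm') => mismatch, stop
LCP = "ab" (length 2)

2


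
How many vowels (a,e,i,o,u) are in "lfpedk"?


Input: lfpedk
Checking each character:
  'l' at position 0: consonant
  'f' at position 1: consonant
  'p' at position 2: consonant
  'e' at position 3: vowel (running total: 1)
  'd' at position 4: consonant
  'k' at position 5: consonant
Total vowels: 1

1


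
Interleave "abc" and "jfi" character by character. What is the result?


Interleaving "abc" and "jfi":
  Position 0: 'a' from first, 'j' from second => "aj"
  Position 1: 'b' from first, 'f' from second => "bf"
  Position 2: 'c' from first, 'i' from second => "ci"
Result: ajbfci

ajbfci


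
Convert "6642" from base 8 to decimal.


Input: "6642" in base 8
Positional expansion:
  Digit '6' (value 6) x 8^3 = 3072
  Digit '6' (value 6) x 8^2 = 384
  Digit '4' (value 4) x 8^1 = 32
  Digit '2' (value 2) x 8^0 = 2
Sum = 3490

3490


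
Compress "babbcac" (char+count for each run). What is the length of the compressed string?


Input: babbcac
Runs:
  'b' x 1 => "b1"
  'a' x 1 => "a1"
  'b' x 2 => "b2"
  'c' x 1 => "c1"
  'a' x 1 => "a1"
  'c' x 1 => "c1"
Compressed: "b1a1b2c1a1c1"
Compressed length: 12

12


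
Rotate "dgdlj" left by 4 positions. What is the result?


Input: "dgdlj", rotate left by 4
First 4 characters: "dgdl"
Remaining characters: "j"
Concatenate remaining + first: "j" + "dgdl" = "jdgdl"

jdgdl


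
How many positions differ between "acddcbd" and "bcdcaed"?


Comparing "acddcbd" and "bcdcaed" position by position:
  Position 0: 'a' vs 'b' => DIFFER
  Position 1: 'c' vs 'c' => same
  Position 2: 'd' vs 'd' => same
  Position 3: 'd' vs 'c' => DIFFER
  Position 4: 'c' vs 'a' => DIFFER
  Position 5: 'b' vs 'e' => DIFFER
  Position 6: 'd' vs 'd' => same
Positions that differ: 4

4


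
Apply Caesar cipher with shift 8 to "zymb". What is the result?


Caesar cipher: shift "zymb" by 8
  'z' (pos 25) + 8 = pos 7 = 'h'
  'y' (pos 24) + 8 = pos 6 = 'g'
  'm' (pos 12) + 8 = pos 20 = 'u'
  'b' (pos 1) + 8 = pos 9 = 'j'
Result: hguj

hguj


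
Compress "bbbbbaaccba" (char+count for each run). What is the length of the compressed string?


Input: bbbbbaaccba
Runs:
  'b' x 5 => "b5"
  'a' x 2 => "a2"
  'c' x 2 => "c2"
  'b' x 1 => "b1"
  'a' x 1 => "a1"
Compressed: "b5a2c2b1a1"
Compressed length: 10

10


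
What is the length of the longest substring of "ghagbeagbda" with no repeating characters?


Input: "ghagbeagbda"
Sliding window (track last position of each char):
  Position 0 ('g'): window [0,0] length 1 -- new best
  Position 1 ('h'): window [0,1] length 2 -- new best
  Position 2 ('a'): window [0,2] length 3 -- new best
  Position 3 ('g'): repeat (last at 0), move window start to 1
  Position 3 ('g'): window [1,3] length 3
  Position 4 ('b'): window [1,4] length 4 -- new best
  Position 5 ('e'): window [1,5] length 5 -- new best
  Position 6 ('a'): repeat (last at 2), move window start to 3
  Position 6 ('a'): window [3,6] length 4
  Position 7 ('g'): repeat (last at 3), move window start to 4
  Position 7 ('g'): window [4,7] length 4
  Position 8 ('b'): repeat (last at 4), move window start to 5
  Position 8 ('b'): window [5,8] length 4
  Position 9 ('d'): window [5,9] length 5
  Position 10 ('a'): repeat (last at 6), move window start to 7
  Position 10 ('a'): window [7,10] length 4
Longest substring with no repeats: "hagbe" with length 5

5


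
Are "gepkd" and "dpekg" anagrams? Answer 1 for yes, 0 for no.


Strings: "gepkd", "dpekg"
Sorted first:  degkp
Sorted second: degkp
Sorted forms match => anagrams

1


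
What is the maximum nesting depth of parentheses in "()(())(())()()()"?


Input: "()(())(())()()()"
Tracking depth:
  Position 0 '(': depth becomes 1
  Position 1 ')': depth becomes 0
  Position 2 '(': depth becomes 1
  Position 3 '(': depth becomes 2
  Position 4 ')': depth becomes 1
  Position 5 ')': depth becomes 0
  Position 6 '(': depth becomes 1
  Position 7 '(': depth becomes 2
  Position 8 ')': depth becomes 1
  Position 9 ')': depth becomes 0
  Position 10 '(': depth becomes 1
  Position 11 ')': depth becomes 0
  Position 12 '(': depth becomes 1
  Position 13 ')': depth becomes 0
  Position 14 '(': depth becomes 1
  Position 15 ')': depth becomes 0
Maximum depth reached: 2

2


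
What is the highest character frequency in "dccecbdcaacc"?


Input: dccecbdcaacc
Character counts:
  'a': 2
  'b': 1
  'c': 6
  'd': 2
  'e': 1
Maximum frequency: 6

6


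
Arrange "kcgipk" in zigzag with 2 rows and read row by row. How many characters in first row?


Zigzag "kcgipk" into 2 rows:
Placing characters:
  'k' => row 0
  'c' => row 1
  'g' => row 0
  'i' => row 1
  'p' => row 0
  'k' => row 1
Rows:
  Row 0: "kgp"
  Row 1: "cik"
First row length: 3

3


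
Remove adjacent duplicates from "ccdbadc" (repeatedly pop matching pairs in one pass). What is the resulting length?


Input: ccdbadc
Stack-based adjacent duplicate removal:
  Read 'c': push. Stack: c
  Read 'c': matches stack top 'c' => pop. Stack: (empty)
  Read 'd': push. Stack: d
  Read 'b': push. Stack: db
  Read 'a': push. Stack: dba
  Read 'd': push. Stack: dbad
  Read 'c': push. Stack: dbadc
Final stack: "dbadc" (length 5)

5


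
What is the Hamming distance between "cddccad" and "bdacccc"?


Comparing "cddccad" and "bdacccc" position by position:
  Position 0: 'c' vs 'b' => differ
  Position 1: 'd' vs 'd' => same
  Position 2: 'd' vs 'a' => differ
  Position 3: 'c' vs 'c' => same
  Position 4: 'c' vs 'c' => same
  Position 5: 'a' vs 'c' => differ
  Position 6: 'd' vs 'c' => differ
Total differences (Hamming distance): 4

4


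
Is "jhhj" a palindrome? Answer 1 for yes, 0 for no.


Input: jhhj
Reversed: jhhj
  Compare pos 0 ('j') with pos 3 ('j'): match
  Compare pos 1 ('h') with pos 2 ('h'): match
Result: palindrome

1


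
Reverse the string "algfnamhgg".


Input: algfnamhgg
Reading characters right to left:
  Position 9: 'g'
  Position 8: 'g'
  Position 7: 'h'
  Position 6: 'm'
  Position 5: 'a'
  Position 4: 'n'
  Position 3: 'f'
  Position 2: 'g'
  Position 1: 'l'
  Position 0: 'a'
Reversed: gghmanfgla

gghmanfgla


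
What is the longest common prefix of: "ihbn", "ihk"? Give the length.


Words: ihbn, ihk
  Position 0: all 'i' => match
  Position 1: all 'h' => match
  Position 2: ('b', 'k') => mismatch, stop
LCP = "ih" (length 2)

2


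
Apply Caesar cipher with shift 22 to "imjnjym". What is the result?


Caesar cipher: shift "imjnjym" by 22
  'i' (pos 8) + 22 = pos 4 = 'e'
  'm' (pos 12) + 22 = pos 8 = 'i'
  'j' (pos 9) + 22 = pos 5 = 'f'
  'n' (pos 13) + 22 = pos 9 = 'j'
  'j' (pos 9) + 22 = pos 5 = 'f'
  'y' (pos 24) + 22 = pos 20 = 'u'
  'm' (pos 12) + 22 = pos 8 = 'i'
Result: eifjfui

eifjfui


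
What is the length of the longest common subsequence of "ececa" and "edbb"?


LCS of "ececa" and "edbb"
DP table:
           e    d    b    b
      0    0    0    0    0
  e   0    1    1    1    1
  c   0    1    1    1    1
  e   0    1    1    1    1
  c   0    1    1    1    1
  a   0    1    1    1    1
LCS length = dp[5][4] = 1

1


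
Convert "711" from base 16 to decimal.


Input: "711" in base 16
Positional expansion:
  Digit '7' (value 7) x 16^2 = 1792
  Digit '1' (value 1) x 16^1 = 16
  Digit '1' (value 1) x 16^0 = 1
Sum = 1809

1809


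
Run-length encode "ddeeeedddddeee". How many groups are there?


Input: ddeeeedddddeee
Scanning for consecutive runs:
  Group 1: 'd' x 2 (positions 0-1)
  Group 2: 'e' x 4 (positions 2-5)
  Group 3: 'd' x 5 (positions 6-10)
  Group 4: 'e' x 3 (positions 11-13)
Total groups: 4

4


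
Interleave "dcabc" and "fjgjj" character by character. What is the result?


Interleaving "dcabc" and "fjgjj":
  Position 0: 'd' from first, 'f' from second => "df"
  Position 1: 'c' from first, 'j' from second => "cj"
  Position 2: 'a' from first, 'g' from second => "ag"
  Position 3: 'b' from first, 'j' from second => "bj"
  Position 4: 'c' from first, 'j' from second => "cj"
Result: dfcjagbjcj

dfcjagbjcj


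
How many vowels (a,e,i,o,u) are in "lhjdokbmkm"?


Input: lhjdokbmkm
Checking each character:
  'l' at position 0: consonant
  'h' at position 1: consonant
  'j' at position 2: consonant
  'd' at position 3: consonant
  'o' at position 4: vowel (running total: 1)
  'k' at position 5: consonant
  'b' at position 6: consonant
  'm' at position 7: consonant
  'k' at position 8: consonant
  'm' at position 9: consonant
Total vowels: 1

1


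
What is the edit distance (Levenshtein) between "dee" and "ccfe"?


Computing edit distance: "dee" -> "ccfe"
DP table:
           c    c    f    e
      0    1    2    3    4
  d   1    1    2    3    4
  e   2    2    2    3    3
  e   3    3    3    3    3
Edit distance = dp[3][4] = 3

3


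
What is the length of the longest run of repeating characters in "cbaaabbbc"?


Input: "cbaaabbbc"
Scanning for longest run:
  Position 1 ('b'): new char, reset run to 1
  Position 2 ('a'): new char, reset run to 1
  Position 3 ('a'): continues run of 'a', length=2
  Position 4 ('a'): continues run of 'a', length=3
  Position 5 ('b'): new char, reset run to 1
  Position 6 ('b'): continues run of 'b', length=2
  Position 7 ('b'): continues run of 'b', length=3
  Position 8 ('c'): new char, reset run to 1
Longest run: 'a' with length 3

3


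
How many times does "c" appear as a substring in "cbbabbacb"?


Searching for "c" in "cbbabbacb"
Scanning each position:
  Position 0: "c" => MATCH
  Position 1: "b" => no
  Position 2: "b" => no
  Position 3: "a" => no
  Position 4: "b" => no
  Position 5: "b" => no
  Position 6: "a" => no
  Position 7: "c" => MATCH
  Position 8: "b" => no
Total occurrences: 2

2


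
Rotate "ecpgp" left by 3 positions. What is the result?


Input: "ecpgp", rotate left by 3
First 3 characters: "ecp"
Remaining characters: "gp"
Concatenate remaining + first: "gp" + "ecp" = "gpecp"

gpecp


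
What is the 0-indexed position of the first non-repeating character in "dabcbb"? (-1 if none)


Input: dabcbb
Character frequencies:
  'a': 1
  'b': 3
  'c': 1
  'd': 1
Scanning left to right for freq == 1:
  Position 0 ('d'): unique! => answer = 0

0


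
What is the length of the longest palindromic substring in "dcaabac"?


Input: "dcaabac"
Checking substrings for palindromes:
  [3:6] "aba" (len 3) => palindrome
  [2:4] "aa" (len 2) => palindrome
Longest palindromic substring: "aba" with length 3

3


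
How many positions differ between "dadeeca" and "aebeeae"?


Comparing "dadeeca" and "aebeeae" position by position:
  Position 0: 'd' vs 'a' => DIFFER
  Position 1: 'a' vs 'e' => DIFFER
  Position 2: 'd' vs 'b' => DIFFER
  Position 3: 'e' vs 'e' => same
  Position 4: 'e' vs 'e' => same
  Position 5: 'c' vs 'a' => DIFFER
  Position 6: 'a' vs 'e' => DIFFER
Positions that differ: 5

5


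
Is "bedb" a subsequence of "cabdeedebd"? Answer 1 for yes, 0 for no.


Check if "bedb" is a subsequence of "cabdeedebd"
Greedy scan:
  Position 0 ('c'): no match needed
  Position 1 ('a'): no match needed
  Position 2 ('b'): matches sub[0] = 'b'
  Position 3 ('d'): no match needed
  Position 4 ('e'): matches sub[1] = 'e'
  Position 5 ('e'): no match needed
  Position 6 ('d'): matches sub[2] = 'd'
  Position 7 ('e'): no match needed
  Position 8 ('b'): matches sub[3] = 'b'
  Position 9 ('d'): no match needed
All 4 characters matched => is a subsequence

1


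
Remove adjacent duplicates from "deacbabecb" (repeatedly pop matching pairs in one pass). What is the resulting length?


Input: deacbabecb
Stack-based adjacent duplicate removal:
  Read 'd': push. Stack: d
  Read 'e': push. Stack: de
  Read 'a': push. Stack: dea
  Read 'c': push. Stack: deac
  Read 'b': push. Stack: deacb
  Read 'a': push. Stack: deacba
  Read 'b': push. Stack: deacbab
  Read 'e': push. Stack: deacbabe
  Read 'c': push. Stack: deacbabec
  Read 'b': push. Stack: deacbabecb
Final stack: "deacbabecb" (length 10)

10


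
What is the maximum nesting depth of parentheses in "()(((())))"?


Input: "()(((())))"
Tracking depth:
  Position 0 '(': depth becomes 1
  Position 1 ')': depth becomes 0
  Position 2 '(': depth becomes 1
  Position 3 '(': depth becomes 2
  Position 4 '(': depth becomes 3
  Position 5 '(': depth becomes 4
  Position 6 ')': depth becomes 3
  Position 7 ')': depth becomes 2
  Position 8 ')': depth becomes 1
  Position 9 ')': depth becomes 0
Maximum depth reached: 4

4


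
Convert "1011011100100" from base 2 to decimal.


Input: "1011011100100" in base 2
Positional expansion:
  Digit '1' (value 1) x 2^12 = 4096
  Digit '0' (value 0) x 2^11 = 0
  Digit '1' (value 1) x 2^10 = 1024
  Digit '1' (value 1) x 2^9 = 512
  Digit '0' (value 0) x 2^8 = 0
  Digit '1' (value 1) x 2^7 = 128
  Digit '1' (value 1) x 2^6 = 64
  Digit '1' (value 1) x 2^5 = 32
  Digit '0' (value 0) x 2^4 = 0
  Digit '0' (value 0) x 2^3 = 0
  Digit '1' (value 1) x 2^2 = 4
  Digit '0' (value 0) x 2^1 = 0
  Digit '0' (value 0) x 2^0 = 0
Sum = 5860

5860


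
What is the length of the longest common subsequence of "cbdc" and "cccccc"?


LCS of "cbdc" and "cccccc"
DP table:
           c    c    c    c    c    c
      0    0    0    0    0    0    0
  c   0    1    1    1    1    1    1
  b   0    1    1    1    1    1    1
  d   0    1    1    1    1    1    1
  c   0    1    2    2    2    2    2
LCS length = dp[4][6] = 2

2


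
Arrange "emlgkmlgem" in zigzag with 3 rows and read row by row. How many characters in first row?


Zigzag "emlgkmlgem" into 3 rows:
Placing characters:
  'e' => row 0
  'm' => row 1
  'l' => row 2
  'g' => row 1
  'k' => row 0
  'm' => row 1
  'l' => row 2
  'g' => row 1
  'e' => row 0
  'm' => row 1
Rows:
  Row 0: "eke"
  Row 1: "mgmgm"
  Row 2: "ll"
First row length: 3

3


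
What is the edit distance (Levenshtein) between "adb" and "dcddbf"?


Computing edit distance: "adb" -> "dcddbf"
DP table:
           d    c    d    d    b    f
      0    1    2    3    4    5    6
  a   1    1    2    3    4    5    6
  d   2    1    2    2    3    4    5
  b   3    2    2    3    3    3    4
Edit distance = dp[3][6] = 4

4


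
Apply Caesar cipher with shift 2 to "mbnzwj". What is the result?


Caesar cipher: shift "mbnzwj" by 2
  'm' (pos 12) + 2 = pos 14 = 'o'
  'b' (pos 1) + 2 = pos 3 = 'd'
  'n' (pos 13) + 2 = pos 15 = 'p'
  'z' (pos 25) + 2 = pos 1 = 'b'
  'w' (pos 22) + 2 = pos 24 = 'y'
  'j' (pos 9) + 2 = pos 11 = 'l'
Result: odpbyl

odpbyl


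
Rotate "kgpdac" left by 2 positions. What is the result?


Input: "kgpdac", rotate left by 2
First 2 characters: "kg"
Remaining characters: "pdac"
Concatenate remaining + first: "pdac" + "kg" = "pdackg"

pdackg


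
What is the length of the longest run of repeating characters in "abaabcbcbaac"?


Input: "abaabcbcbaac"
Scanning for longest run:
  Position 1 ('b'): new char, reset run to 1
  Position 2 ('a'): new char, reset run to 1
  Position 3 ('a'): continues run of 'a', length=2
  Position 4 ('b'): new char, reset run to 1
  Position 5 ('c'): new char, reset run to 1
  Position 6 ('b'): new char, reset run to 1
  Position 7 ('c'): new char, reset run to 1
  Position 8 ('b'): new char, reset run to 1
  Position 9 ('a'): new char, reset run to 1
  Position 10 ('a'): continues run of 'a', length=2
  Position 11 ('c'): new char, reset run to 1
Longest run: 'a' with length 2

2


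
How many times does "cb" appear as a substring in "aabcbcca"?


Searching for "cb" in "aabcbcca"
Scanning each position:
  Position 0: "aa" => no
  Position 1: "ab" => no
  Position 2: "bc" => no
  Position 3: "cb" => MATCH
  Position 4: "bc" => no
  Position 5: "cc" => no
  Position 6: "ca" => no
Total occurrences: 1

1


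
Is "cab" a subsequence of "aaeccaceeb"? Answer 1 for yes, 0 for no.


Check if "cab" is a subsequence of "aaeccaceeb"
Greedy scan:
  Position 0 ('a'): no match needed
  Position 1 ('a'): no match needed
  Position 2 ('e'): no match needed
  Position 3 ('c'): matches sub[0] = 'c'
  Position 4 ('c'): no match needed
  Position 5 ('a'): matches sub[1] = 'a'
  Position 6 ('c'): no match needed
  Position 7 ('e'): no match needed
  Position 8 ('e'): no match needed
  Position 9 ('b'): matches sub[2] = 'b'
All 3 characters matched => is a subsequence

1


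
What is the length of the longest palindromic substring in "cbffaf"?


Input: "cbffaf"
Checking substrings for palindromes:
  [3:6] "faf" (len 3) => palindrome
  [2:4] "ff" (len 2) => palindrome
Longest palindromic substring: "faf" with length 3

3


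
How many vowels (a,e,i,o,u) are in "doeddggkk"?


Input: doeddggkk
Checking each character:
  'd' at position 0: consonant
  'o' at position 1: vowel (running total: 1)
  'e' at position 2: vowel (running total: 2)
  'd' at position 3: consonant
  'd' at position 4: consonant
  'g' at position 5: consonant
  'g' at position 6: consonant
  'k' at position 7: consonant
  'k' at position 8: consonant
Total vowels: 2

2


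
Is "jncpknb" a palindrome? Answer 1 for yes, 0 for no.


Input: jncpknb
Reversed: bnkpcnj
  Compare pos 0 ('j') with pos 6 ('b'): MISMATCH
  Compare pos 1 ('n') with pos 5 ('n'): match
  Compare pos 2 ('c') with pos 4 ('k'): MISMATCH
Result: not a palindrome

0


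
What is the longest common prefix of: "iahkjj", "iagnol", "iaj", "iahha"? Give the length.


Words: iahkjj, iagnol, iaj, iahha
  Position 0: all 'i' => match
  Position 1: all 'a' => match
  Position 2: ('h', 'g', 'j', 'h') => mismatch, stop
LCP = "ia" (length 2)

2


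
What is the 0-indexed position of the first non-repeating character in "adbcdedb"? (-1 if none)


Input: adbcdedb
Character frequencies:
  'a': 1
  'b': 2
  'c': 1
  'd': 3
  'e': 1
Scanning left to right for freq == 1:
  Position 0 ('a'): unique! => answer = 0

0


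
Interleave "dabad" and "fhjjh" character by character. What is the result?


Interleaving "dabad" and "fhjjh":
  Position 0: 'd' from first, 'f' from second => "df"
  Position 1: 'a' from first, 'h' from second => "ah"
  Position 2: 'b' from first, 'j' from second => "bj"
  Position 3: 'a' from first, 'j' from second => "aj"
  Position 4: 'd' from first, 'h' from second => "dh"
Result: dfahbjajdh

dfahbjajdh


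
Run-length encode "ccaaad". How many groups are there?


Input: ccaaad
Scanning for consecutive runs:
  Group 1: 'c' x 2 (positions 0-1)
  Group 2: 'a' x 3 (positions 2-4)
  Group 3: 'd' x 1 (positions 5-5)
Total groups: 3

3


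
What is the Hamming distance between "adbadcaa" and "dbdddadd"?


Comparing "adbadcaa" and "dbdddadd" position by position:
  Position 0: 'a' vs 'd' => differ
  Position 1: 'd' vs 'b' => differ
  Position 2: 'b' vs 'd' => differ
  Position 3: 'a' vs 'd' => differ
  Position 4: 'd' vs 'd' => same
  Position 5: 'c' vs 'a' => differ
  Position 6: 'a' vs 'd' => differ
  Position 7: 'a' vs 'd' => differ
Total differences (Hamming distance): 7

7


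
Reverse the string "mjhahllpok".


Input: mjhahllpok
Reading characters right to left:
  Position 9: 'k'
  Position 8: 'o'
  Position 7: 'p'
  Position 6: 'l'
  Position 5: 'l'
  Position 4: 'h'
  Position 3: 'a'
  Position 2: 'h'
  Position 1: 'j'
  Position 0: 'm'
Reversed: kopllhahjm

kopllhahjm


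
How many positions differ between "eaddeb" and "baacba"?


Comparing "eaddeb" and "baacba" position by position:
  Position 0: 'e' vs 'b' => DIFFER
  Position 1: 'a' vs 'a' => same
  Position 2: 'd' vs 'a' => DIFFER
  Position 3: 'd' vs 'c' => DIFFER
  Position 4: 'e' vs 'b' => DIFFER
  Position 5: 'b' vs 'a' => DIFFER
Positions that differ: 5

5


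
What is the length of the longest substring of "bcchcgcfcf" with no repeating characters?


Input: "bcchcgcfcf"
Sliding window (track last position of each char):
  Position 0 ('b'): window [0,0] length 1 -- new best
  Position 1 ('c'): window [0,1] length 2 -- new best
  Position 2 ('c'): repeat (last at 1), move window start to 2
  Position 2 ('c'): window [2,2] length 1
  Position 3 ('h'): window [2,3] length 2
  Position 4 ('c'): repeat (last at 2), move window start to 3
  Position 4 ('c'): window [3,4] length 2
  Position 5 ('g'): window [3,5] length 3 -- new best
  Position 6 ('c'): repeat (last at 4), move window start to 5
  Position 6 ('c'): window [5,6] length 2
  Position 7 ('f'): window [5,7] length 3
  Position 8 ('c'): repeat (last at 6), move window start to 7
  Position 8 ('c'): window [7,8] length 2
  Position 9 ('f'): repeat (last at 7), move window start to 8
  Position 9 ('f'): window [8,9] length 2
Longest substring with no repeats: "hcg" with length 3

3


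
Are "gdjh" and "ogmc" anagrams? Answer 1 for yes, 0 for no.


Strings: "gdjh", "ogmc"
Sorted first:  dghj
Sorted second: cgmo
Differ at position 0: 'd' vs 'c' => not anagrams

0


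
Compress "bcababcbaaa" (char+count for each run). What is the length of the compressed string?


Input: bcababcbaaa
Runs:
  'b' x 1 => "b1"
  'c' x 1 => "c1"
  'a' x 1 => "a1"
  'b' x 1 => "b1"
  'a' x 1 => "a1"
  'b' x 1 => "b1"
  'c' x 1 => "c1"
  'b' x 1 => "b1"
  'a' x 3 => "a3"
Compressed: "b1c1a1b1a1b1c1b1a3"
Compressed length: 18

18


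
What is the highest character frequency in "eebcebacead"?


Input: eebcebacead
Character counts:
  'a': 2
  'b': 2
  'c': 2
  'd': 1
  'e': 4
Maximum frequency: 4

4


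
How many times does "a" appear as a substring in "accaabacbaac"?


Searching for "a" in "accaabacbaac"
Scanning each position:
  Position 0: "a" => MATCH
  Position 1: "c" => no
  Position 2: "c" => no
  Position 3: "a" => MATCH
  Position 4: "a" => MATCH
  Position 5: "b" => no
  Position 6: "a" => MATCH
  Position 7: "c" => no
  Position 8: "b" => no
  Position 9: "a" => MATCH
  Position 10: "a" => MATCH
  Position 11: "c" => no
Total occurrences: 6

6


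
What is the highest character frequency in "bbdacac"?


Input: bbdacac
Character counts:
  'a': 2
  'b': 2
  'c': 2
  'd': 1
Maximum frequency: 2

2


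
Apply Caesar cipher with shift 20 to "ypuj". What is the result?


Caesar cipher: shift "ypuj" by 20
  'y' (pos 24) + 20 = pos 18 = 's'
  'p' (pos 15) + 20 = pos 9 = 'j'
  'u' (pos 20) + 20 = pos 14 = 'o'
  'j' (pos 9) + 20 = pos 3 = 'd'
Result: sjod

sjod


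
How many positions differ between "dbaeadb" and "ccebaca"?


Comparing "dbaeadb" and "ccebaca" position by position:
  Position 0: 'd' vs 'c' => DIFFER
  Position 1: 'b' vs 'c' => DIFFER
  Position 2: 'a' vs 'e' => DIFFER
  Position 3: 'e' vs 'b' => DIFFER
  Position 4: 'a' vs 'a' => same
  Position 5: 'd' vs 'c' => DIFFER
  Position 6: 'b' vs 'a' => DIFFER
Positions that differ: 6

6


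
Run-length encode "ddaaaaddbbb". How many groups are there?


Input: ddaaaaddbbb
Scanning for consecutive runs:
  Group 1: 'd' x 2 (positions 0-1)
  Group 2: 'a' x 4 (positions 2-5)
  Group 3: 'd' x 2 (positions 6-7)
  Group 4: 'b' x 3 (positions 8-10)
Total groups: 4

4


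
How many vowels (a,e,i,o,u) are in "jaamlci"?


Input: jaamlci
Checking each character:
  'j' at position 0: consonant
  'a' at position 1: vowel (running total: 1)
  'a' at position 2: vowel (running total: 2)
  'm' at position 3: consonant
  'l' at position 4: consonant
  'c' at position 5: consonant
  'i' at position 6: vowel (running total: 3)
Total vowels: 3

3


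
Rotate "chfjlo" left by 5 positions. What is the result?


Input: "chfjlo", rotate left by 5
First 5 characters: "chfjl"
Remaining characters: "o"
Concatenate remaining + first: "o" + "chfjl" = "ochfjl"

ochfjl


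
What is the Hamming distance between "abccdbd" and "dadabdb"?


Comparing "abccdbd" and "dadabdb" position by position:
  Position 0: 'a' vs 'd' => differ
  Position 1: 'b' vs 'a' => differ
  Position 2: 'c' vs 'd' => differ
  Position 3: 'c' vs 'a' => differ
  Position 4: 'd' vs 'b' => differ
  Position 5: 'b' vs 'd' => differ
  Position 6: 'd' vs 'b' => differ
Total differences (Hamming distance): 7

7


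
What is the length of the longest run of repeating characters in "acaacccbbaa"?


Input: "acaacccbbaa"
Scanning for longest run:
  Position 1 ('c'): new char, reset run to 1
  Position 2 ('a'): new char, reset run to 1
  Position 3 ('a'): continues run of 'a', length=2
  Position 4 ('c'): new char, reset run to 1
  Position 5 ('c'): continues run of 'c', length=2
  Position 6 ('c'): continues run of 'c', length=3
  Position 7 ('b'): new char, reset run to 1
  Position 8 ('b'): continues run of 'b', length=2
  Position 9 ('a'): new char, reset run to 1
  Position 10 ('a'): continues run of 'a', length=2
Longest run: 'c' with length 3

3


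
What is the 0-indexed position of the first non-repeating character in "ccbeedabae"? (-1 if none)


Input: ccbeedabae
Character frequencies:
  'a': 2
  'b': 2
  'c': 2
  'd': 1
  'e': 3
Scanning left to right for freq == 1:
  Position 0 ('c'): freq=2, skip
  Position 1 ('c'): freq=2, skip
  Position 2 ('b'): freq=2, skip
  Position 3 ('e'): freq=3, skip
  Position 4 ('e'): freq=3, skip
  Position 5 ('d'): unique! => answer = 5

5


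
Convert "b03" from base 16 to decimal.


Input: "b03" in base 16
Positional expansion:
  Digit 'b' (value 11) x 16^2 = 2816
  Digit '0' (value 0) x 16^1 = 0
  Digit '3' (value 3) x 16^0 = 3
Sum = 2819

2819


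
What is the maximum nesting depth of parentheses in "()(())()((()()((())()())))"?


Input: "()(())()((()()((())()())))"
Tracking depth:
  Position 0 '(': depth becomes 1
  Position 1 ')': depth becomes 0
  Position 2 '(': depth becomes 1
  Position 3 '(': depth becomes 2
  Position 4 ')': depth becomes 1
  Position 5 ')': depth becomes 0
  Position 6 '(': depth becomes 1
  Position 7 ')': depth becomes 0
  Position 8 '(': depth becomes 1
  Position 9 '(': depth becomes 2
  Position 10 '(': depth becomes 3
  Position 11 ')': depth becomes 2
  Position 12 '(': depth becomes 3
  Position 13 ')': depth becomes 2
  Position 14 '(': depth becomes 3
  Position 15 '(': depth becomes 4
  Position 16 '(': depth becomes 5
  Position 17 ')': depth becomes 4
  Position 18 ')': depth becomes 3
  Position 19 '(': depth becomes 4
  Position 20 ')': depth becomes 3
  Position 21 '(': depth becomes 4
  Position 22 ')': depth becomes 3
  Position 23 ')': depth becomes 2
  Position 24 ')': depth becomes 1
  Position 25 ')': depth becomes 0
Maximum depth reached: 5

5


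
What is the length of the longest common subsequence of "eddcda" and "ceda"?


LCS of "eddcda" and "ceda"
DP table:
           c    e    d    a
      0    0    0    0    0
  e   0    0    1    1    1
  d   0    0    1    2    2
  d   0    0    1    2    2
  c   0    1    1    2    2
  d   0    1    1    2    2
  a   0    1    1    2    3
LCS length = dp[6][4] = 3

3


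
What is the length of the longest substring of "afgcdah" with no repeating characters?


Input: "afgcdah"
Sliding window (track last position of each char):
  Position 0 ('a'): window [0,0] length 1 -- new best
  Position 1 ('f'): window [0,1] length 2 -- new best
  Position 2 ('g'): window [0,2] length 3 -- new best
  Position 3 ('c'): window [0,3] length 4 -- new best
  Position 4 ('d'): window [0,4] length 5 -- new best
  Position 5 ('a'): repeat (last at 0), move window start to 1
  Position 5 ('a'): window [1,5] length 5
  Position 6 ('h'): window [1,6] length 6 -- new best
Longest substring with no repeats: "fgcdah" with length 6

6


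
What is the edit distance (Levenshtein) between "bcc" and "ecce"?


Computing edit distance: "bcc" -> "ecce"
DP table:
           e    c    c    e
      0    1    2    3    4
  b   1    1    2    3    4
  c   2    2    1    2    3
  c   3    3    2    1    2
Edit distance = dp[3][4] = 2

2


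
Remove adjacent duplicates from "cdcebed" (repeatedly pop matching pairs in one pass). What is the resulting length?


Input: cdcebed
Stack-based adjacent duplicate removal:
  Read 'c': push. Stack: c
  Read 'd': push. Stack: cd
  Read 'c': push. Stack: cdc
  Read 'e': push. Stack: cdce
  Read 'b': push. Stack: cdceb
  Read 'e': push. Stack: cdcebe
  Read 'd': push. Stack: cdcebed
Final stack: "cdcebed" (length 7)

7


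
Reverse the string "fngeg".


Input: fngeg
Reading characters right to left:
  Position 4: 'g'
  Position 3: 'e'
  Position 2: 'g'
  Position 1: 'n'
  Position 0: 'f'
Reversed: gegnf

gegnf


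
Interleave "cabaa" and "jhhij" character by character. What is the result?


Interleaving "cabaa" and "jhhij":
  Position 0: 'c' from first, 'j' from second => "cj"
  Position 1: 'a' from first, 'h' from second => "ah"
  Position 2: 'b' from first, 'h' from second => "bh"
  Position 3: 'a' from first, 'i' from second => "ai"
  Position 4: 'a' from first, 'j' from second => "aj"
Result: cjahbhaiaj

cjahbhaiaj


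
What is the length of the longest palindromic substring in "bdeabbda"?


Input: "bdeabbda"
Checking substrings for palindromes:
  [4:6] "bb" (len 2) => palindrome
Longest palindromic substring: "bb" with length 2

2


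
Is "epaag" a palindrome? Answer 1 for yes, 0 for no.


Input: epaag
Reversed: gaape
  Compare pos 0 ('e') with pos 4 ('g'): MISMATCH
  Compare pos 1 ('p') with pos 3 ('a'): MISMATCH
Result: not a palindrome

0


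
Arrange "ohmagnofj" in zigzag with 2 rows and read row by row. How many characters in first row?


Zigzag "ohmagnofj" into 2 rows:
Placing characters:
  'o' => row 0
  'h' => row 1
  'm' => row 0
  'a' => row 1
  'g' => row 0
  'n' => row 1
  'o' => row 0
  'f' => row 1
  'j' => row 0
Rows:
  Row 0: "omgoj"
  Row 1: "hanf"
First row length: 5

5


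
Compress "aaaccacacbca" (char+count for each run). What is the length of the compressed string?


Input: aaaccacacbca
Runs:
  'a' x 3 => "a3"
  'c' x 2 => "c2"
  'a' x 1 => "a1"
  'c' x 1 => "c1"
  'a' x 1 => "a1"
  'c' x 1 => "c1"
  'b' x 1 => "b1"
  'c' x 1 => "c1"
  'a' x 1 => "a1"
Compressed: "a3c2a1c1a1c1b1c1a1"
Compressed length: 18

18
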